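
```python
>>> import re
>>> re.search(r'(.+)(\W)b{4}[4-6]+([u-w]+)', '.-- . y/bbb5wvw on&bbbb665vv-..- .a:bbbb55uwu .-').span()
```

The match spans [0:45] → '.-- . y/bbb5wvw on&bbbb665vv-..- .a:bbbb55uwu'.

(0, 45)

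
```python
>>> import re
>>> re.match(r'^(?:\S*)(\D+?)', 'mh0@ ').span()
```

This matches anchored at the start of the string; then zero or more of a non-whitespace character (non-capturing group); then one or more of a non-digit (lazy) (captured).
With `match`, the pattern is implicitly anchored at the beginning.
The match spans [0:5] → 'mh0@ '.
Captured: group 1 = ' '.

(0, 5)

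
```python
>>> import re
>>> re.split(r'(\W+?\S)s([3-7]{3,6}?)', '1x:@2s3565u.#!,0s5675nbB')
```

['1x', ':@2', '356', '5u', '.#!,0', '567', '5nbB']

The pattern matches one or more of a non-word character (lazy), then a non-whitespace character (captured); then a literal 's'; then 3 to 6 of a character in [3-7] (lazy) (captured).
Because the quantifier is non-greedy, it stops expanding at the earliest point where the rest of the pattern can succeed.
Matches to split on: at [2:9] → ':@2s356'; at [11:20] → '.#!,0s567'.
The group in the pattern means `split` returns the separators' captures alongside the pieces.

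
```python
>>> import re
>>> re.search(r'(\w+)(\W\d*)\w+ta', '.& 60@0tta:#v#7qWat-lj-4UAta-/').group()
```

'60@0tta'

This matches one or more of a word character (captured); then a non-word character, then zero or more of a digit (captured); then one or more of a word character, then the literal 'ta'.
The match spans [3:10] → '60@0tta'.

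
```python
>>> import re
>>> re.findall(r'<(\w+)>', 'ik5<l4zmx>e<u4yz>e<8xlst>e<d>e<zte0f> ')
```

One capturing group, so `findall` returns just the captured substring from each match — 5 in all.

['l4zmx', 'u4yz', '8xlst', 'd', 'zte0f']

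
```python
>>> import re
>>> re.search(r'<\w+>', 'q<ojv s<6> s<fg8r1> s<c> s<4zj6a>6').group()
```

'<6>'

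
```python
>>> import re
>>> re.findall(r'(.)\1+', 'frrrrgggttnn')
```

['r', 'g', 't', 'n']

After group 1 captures some text, `\1` only succeeds where that same text appears again.
With a single group, `findall` returns only what that group captured — 4 items.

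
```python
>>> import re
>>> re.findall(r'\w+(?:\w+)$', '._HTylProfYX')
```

Pattern: one or more of a word character; then one or more of a word character (non-capturing group); then anchored at the end.
Scanning left to right: at [1:12] → '_HTylProfYX'.
With no groups in the pattern, `findall` gives back each whole match — 1 here.

['_HTylProfYX']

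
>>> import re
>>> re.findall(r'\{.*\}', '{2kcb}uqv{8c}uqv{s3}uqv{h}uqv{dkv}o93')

Since nothing is captured, `findall` lists the 1 matched substring directly.

['{2kcb}uqv{8c}uqv{s3}uqv{h}uqv{dkv}']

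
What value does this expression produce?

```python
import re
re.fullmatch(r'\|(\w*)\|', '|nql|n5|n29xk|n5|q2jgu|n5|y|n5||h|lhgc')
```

`re.fullmatch` is like wrapping the pattern in `^…$` (in single-line mode).
Here there's no way to consume every character, so the call returns None.

None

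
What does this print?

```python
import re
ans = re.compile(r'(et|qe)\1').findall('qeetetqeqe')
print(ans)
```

['et', 'qe']

`\1` has to match the exact text group 1 already captured.
`findall` collects group 1 from each match (2 total).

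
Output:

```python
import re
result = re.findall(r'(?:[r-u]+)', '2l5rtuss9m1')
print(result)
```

Pattern: one or more of a character in [r-u] (non-capturing group).
Walking the string: at [3:8] → 'rtuss'.
With no groups in the pattern, `findall` gives back each whole match — 1 here.

['rtuss']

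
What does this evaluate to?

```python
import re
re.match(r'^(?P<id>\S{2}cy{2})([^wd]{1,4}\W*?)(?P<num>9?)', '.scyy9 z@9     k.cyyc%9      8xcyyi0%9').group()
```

'.scyy9 z@9'

This matches anchored at the start of the string; then exactly 2 of a non-whitespace character, then a literal 'c', then exactly 2 of a literal 'y' (captured as 'id'); then 1 to 4 of any character except [wd], then zero or more of a non-word character (lazy) (captured); then optionally a literal '9' (captured as 'num').
With `match`, the pattern is implicitly anchored at the beginning.
The match spans [0:10] → '.scyy9 z@9'.
Captured: group 1 = '.scyy', group 2 = '9 z@', group 3 = '9'.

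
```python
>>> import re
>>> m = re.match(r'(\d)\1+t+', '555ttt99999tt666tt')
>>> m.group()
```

'555ttt'

The backreference `\1` re-matches whatever the first group consumed, character for character.
`re.match` won't scan ahead — the pattern has to work from the very first character.
The match spans [0:6] → '555ttt'.
Captured: group 1 = '5'.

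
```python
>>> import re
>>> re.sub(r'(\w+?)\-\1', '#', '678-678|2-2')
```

'#|#'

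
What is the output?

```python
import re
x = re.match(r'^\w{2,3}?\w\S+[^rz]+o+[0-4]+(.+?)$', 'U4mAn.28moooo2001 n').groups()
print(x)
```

(' n',)

This matches anchored at the start of the string; then 2 to 3 of a word character (lazy), then a word character, then one or more of a non-whitespace character; then one or more of any character except [rz]; then one or more of a literal 'o', then one or more of a character in [0-4]; then one or more of any character (lazy) (captured); then anchored at the end.
`match` is anchored at position 0; if the pattern doesn't fit there, it returns None.
The match spans [0:19] → 'U4mAn.28moooo2001 n'.
Captured: group 1 = ' n'.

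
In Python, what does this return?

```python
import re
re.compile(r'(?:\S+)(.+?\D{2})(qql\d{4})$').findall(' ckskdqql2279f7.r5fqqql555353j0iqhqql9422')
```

This matches one or more of a non-whitespace character (non-capturing group); then one or more of any character (lazy), then exactly 2 of a non-digit (captured); then the literal 'qql', then exactly 4 of a digit (captured); then anchored at the end.
Walking the string: at [1:41] match 'ckskdqql2279f7.r5fqqql555353j0iqhqql9422', groups = ('iqh', 'qql9422').
With 2 capturing groups, `findall` returns a 2-tuple per match.

[('iqh', 'qql9422')]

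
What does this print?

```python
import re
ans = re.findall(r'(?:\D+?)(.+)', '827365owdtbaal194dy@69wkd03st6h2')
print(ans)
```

This matches one or more of a non-digit (lazy) (non-capturing group); then one or more of any character (captured).
Walking the string: at [6:32] match 'owdtbaal194dy@69wkd03st6h2', group 1 = 'wdtbaal194dy@69wkd03st6h2'.
Because there's exactly one group, `findall` drops the full match and keeps group 1 from the one hit.

['wdtbaal194dy@69wkd03st6h2']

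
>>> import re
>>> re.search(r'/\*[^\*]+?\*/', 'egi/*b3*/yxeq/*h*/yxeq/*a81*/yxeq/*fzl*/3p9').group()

'/*b3*/'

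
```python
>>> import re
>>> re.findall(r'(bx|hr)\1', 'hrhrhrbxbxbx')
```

A backreference is literal: `\1` must see the identical characters the first group matched.
`findall` collects group 1 from each match (2 total).

['hr', 'bx']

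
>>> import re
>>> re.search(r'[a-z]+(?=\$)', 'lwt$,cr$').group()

'lwt'

The `(?=…)`/`(?<=…)` assertion just peeks at neighbouring text; it doesn't advance the match position.
`re.search` scans for the first position where the pattern succeeds.
The match spans [0:3] → 'lwt'.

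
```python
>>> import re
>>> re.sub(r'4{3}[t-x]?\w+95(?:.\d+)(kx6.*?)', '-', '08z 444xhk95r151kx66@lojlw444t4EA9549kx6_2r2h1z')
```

Because the quantifier is non-greedy, it stops expanding at the earliest point where the rest of the pattern can succeed.
`sub` substitutes '-' at each match site.

'08z -6@lojlw-_2r2h1z'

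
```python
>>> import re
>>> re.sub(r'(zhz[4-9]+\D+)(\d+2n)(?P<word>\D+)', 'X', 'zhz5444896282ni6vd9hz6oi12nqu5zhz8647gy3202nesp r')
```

Each match is replaced by 'X'.

'zhz5444896282ni6vd9hz6oi12nqu5X'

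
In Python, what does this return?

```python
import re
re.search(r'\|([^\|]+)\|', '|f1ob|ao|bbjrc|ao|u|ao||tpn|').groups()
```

('f1ob',)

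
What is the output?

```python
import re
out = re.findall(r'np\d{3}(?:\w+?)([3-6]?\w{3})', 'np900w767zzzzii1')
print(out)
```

['767']

The `?` after the quantifier makes it lazy — it takes as little as possible before letting the rest of the pattern try.
Because there's exactly one group, `findall` drops the full match and keeps group 1 from the one hit.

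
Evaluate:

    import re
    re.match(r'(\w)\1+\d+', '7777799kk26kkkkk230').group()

A backreference is literal: `\1` must see the identical characters the first group matched.
`re.match` won't scan ahead — the pattern has to work from the very first character.
The match spans [0:7] → '7777799'.
Captured: group 1 = '7'.

'7777799'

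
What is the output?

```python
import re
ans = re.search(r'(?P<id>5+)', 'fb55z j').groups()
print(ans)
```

('55',)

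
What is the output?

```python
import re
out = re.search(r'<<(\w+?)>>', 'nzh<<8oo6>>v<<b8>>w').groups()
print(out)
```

('8oo6',)

The match spans [3:11] → '<<8oo6>>'.
Captured: group 1 = '8oo6'.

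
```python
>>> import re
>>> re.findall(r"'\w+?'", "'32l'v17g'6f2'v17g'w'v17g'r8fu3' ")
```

["'32l'", "'6f2'", "'w'", "'r8fu3'"]

Walking the string: at [0:5] → "'32l'"; at [9:14] → "'6f2'"; at [18:21] → "'w'"; at [25:32] → "'r8fu3'".
`findall` yields the raw match text (4 of them) because the pattern has no groups.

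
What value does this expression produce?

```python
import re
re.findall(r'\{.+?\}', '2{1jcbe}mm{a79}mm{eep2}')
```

['{1jcbe}', '{a79}', '{eep2}']

Walking the string: at [1:8] → '{1jcbe}'; at [10:15] → '{a79}'; at [17:23] → '{eep2}'.
Since nothing is captured, `findall` lists the 3 matched substrings directly.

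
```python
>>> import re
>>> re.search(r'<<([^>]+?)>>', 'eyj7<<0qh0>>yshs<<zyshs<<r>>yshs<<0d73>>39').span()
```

(4, 12)

`re.search` tries every starting position until one works.
The match spans [4:12] → '<<0qh0>>'.
Captured: group 1 = '0qh0'.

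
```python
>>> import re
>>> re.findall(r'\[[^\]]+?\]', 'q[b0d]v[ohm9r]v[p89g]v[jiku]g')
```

['[b0d]', '[ohm9r]', '[p89g]', '[jiku]']

No capturing groups, so `findall` returns the 4 full match strings.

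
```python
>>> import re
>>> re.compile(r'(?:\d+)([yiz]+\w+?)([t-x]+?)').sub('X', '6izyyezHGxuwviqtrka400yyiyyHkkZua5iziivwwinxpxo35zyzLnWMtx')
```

A non-greedy quantifier consumes as few characters as it can — just enough that the remainder of the pattern still matches from where it stops; whatever follows it matches normally.
Every occurrence is swapped for 'X'.

'XuwviqtrkaXaXwinxpxoXx'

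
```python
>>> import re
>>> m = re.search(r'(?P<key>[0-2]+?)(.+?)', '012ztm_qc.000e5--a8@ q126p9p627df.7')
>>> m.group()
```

'01'

The pattern matches one or more of a character in [0-2] (lazy) (captured as 'key'); then one or more of any character (lazy) (captured).
Lazy quantifiers expand one character at a time until the remainder of the pattern can match.
`search` walks the string left to right and returns the first match it finds.
The match spans [0:2] → '01'.
Captured: group 1 = '0', group 2 = '1'.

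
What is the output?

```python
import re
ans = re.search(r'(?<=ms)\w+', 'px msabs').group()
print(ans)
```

The positive lookaround only admits positions where the adjacent text matches; those characters stay outside the span.
The match spans [5:8] → 'abs'.

abs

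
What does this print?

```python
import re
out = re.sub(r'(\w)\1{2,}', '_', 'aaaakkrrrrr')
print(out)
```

_kk_

A backreference is literal: `\1` must see the identical characters the first group matched.
Matches: at [0:4] → 'aaaa'; at [6:11] → 'rrrrr'.
Each match is replaced by '_'.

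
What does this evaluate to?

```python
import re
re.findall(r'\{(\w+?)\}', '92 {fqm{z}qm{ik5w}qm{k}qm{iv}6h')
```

['z', 'ik5w', 'k', 'iv']

One capturing group, so `findall` returns just the captured substring from each match — 4 in all.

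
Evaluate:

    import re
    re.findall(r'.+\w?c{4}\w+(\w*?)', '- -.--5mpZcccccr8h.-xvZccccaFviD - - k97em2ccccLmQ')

Pattern: one or more of any character; then optionally a word character, then exactly 4 of a literal 'c'; then one or more of a word character; then zero or more of a word character (lazy) (captured).
Matches: at [0:50] match '- -.--5mpZcccccr8h.-xvZccccaFviD - - k97em2ccccLmQ', group 1 = ''.
With a single group, `findall` returns only what that group captured — 1 item.

['']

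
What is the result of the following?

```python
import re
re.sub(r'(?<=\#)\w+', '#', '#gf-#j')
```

Because the assertion is zero-width, the text it checks is not consumed and won't appear in the result.
Matches: at [1:3] → 'gf'; at [5:6] → 'j'.
`sub` substitutes '#' at each match site.

'##-##'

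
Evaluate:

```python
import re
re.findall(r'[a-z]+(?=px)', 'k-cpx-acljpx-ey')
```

The positive lookaround only admits positions where the adjacent text matches; those characters stay outside the span.
Scanning left to right: at [2:3] → 'c'; at [6:10] → 'aclj'.
No capturing groups, so `findall` returns the 2 full match strings.

['c', 'aclj']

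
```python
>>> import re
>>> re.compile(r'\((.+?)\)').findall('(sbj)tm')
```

['sbj']

Because there's exactly one group, `findall` drops the full match and keeps group 1 from the one hit.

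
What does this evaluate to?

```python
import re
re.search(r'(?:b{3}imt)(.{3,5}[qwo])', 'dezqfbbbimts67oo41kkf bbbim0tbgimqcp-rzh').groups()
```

The match spans [5:16] → 'bbbimts67oo'.
Captured: group 1 = 's67oo'.

('s67oo',)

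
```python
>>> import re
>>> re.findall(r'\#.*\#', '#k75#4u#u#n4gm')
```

['#k75#4u#u#']

Scanning left to right: at [0:10] → '#k75#4u#u#'.
With no groups in the pattern, `findall` gives back each whole match — 1 here.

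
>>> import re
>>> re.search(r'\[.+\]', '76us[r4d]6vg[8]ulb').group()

Unlike `match`, `search` isn't anchored — it looks for the pattern anywhere in the string.
The match spans [4:15] → '[r4d]6vg[8]'.

'[r4d]6vg[8]'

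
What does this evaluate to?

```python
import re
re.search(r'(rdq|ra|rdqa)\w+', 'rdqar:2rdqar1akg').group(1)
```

'rdq'

`|` is ordered: at each position the engine commits to the first alternative that works.
Unlike `match`, `search` isn't anchored — it looks for the pattern anywhere in the string.
The match spans [0:5] → 'rdqar'.
Captured: group 1 = 'rdq'.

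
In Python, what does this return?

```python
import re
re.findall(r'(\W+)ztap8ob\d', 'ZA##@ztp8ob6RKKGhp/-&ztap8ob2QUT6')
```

['/-&']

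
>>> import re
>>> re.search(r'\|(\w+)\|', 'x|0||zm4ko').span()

(1, 4)

The match spans [1:4] → '|0|'.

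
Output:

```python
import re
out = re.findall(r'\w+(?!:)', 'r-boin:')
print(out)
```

['r', 'boi']

Because the assertion is negative and zero-width, positions next to the forbidden text are skipped.
With no groups in the pattern, `findall` gives back each whole match — 2 here.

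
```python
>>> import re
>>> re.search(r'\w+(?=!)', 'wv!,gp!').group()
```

Because the assertion is zero-width, the text it checks is not consumed and won't appear in the result.
The match spans [0:2] → 'wv'.

'wv'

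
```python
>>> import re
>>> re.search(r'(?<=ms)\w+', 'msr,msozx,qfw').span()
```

The lookaround is zero-width — it requires the adjacent text to match without consuming it, so the asserted text isn't part of the match.
`search` walks the string left to right and returns the first match it finds.
The match spans [2:3] → 'r'.

(2, 3)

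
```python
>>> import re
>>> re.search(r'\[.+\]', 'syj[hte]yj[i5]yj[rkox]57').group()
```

`search` walks the string left to right and returns the first match it finds.
The match spans [3:22] → '[hte]yj[i5]yj[rkox]'.

'[hte]yj[i5]yj[rkox]'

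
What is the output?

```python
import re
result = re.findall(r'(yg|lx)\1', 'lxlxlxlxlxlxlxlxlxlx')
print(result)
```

The backreference `\1` re-matches whatever the first group consumed, character for character.
Scanning left to right: at [0:4] match 'lxlx', group 1 = 'lx'; at [4:8] match 'lxlx', group 1 = 'lx'; at [8:12] match 'lxlx', group 1 = 'lx'; at [12:16] match 'lxlx', group 1 = 'lx'; at [16:20] match 'lxlx', group 1 = 'lx'.
Because there's exactly one group, `findall` drops the full match and keeps group 1 from each hit.

['lx', 'lx', 'lx', 'lx', 'lx']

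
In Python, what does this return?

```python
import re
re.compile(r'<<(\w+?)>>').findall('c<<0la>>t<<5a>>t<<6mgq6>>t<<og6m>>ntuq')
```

Because there's exactly one group, `findall` drops the full match and keeps group 1 from each hit.

['0la', '5a', '6mgq6', 'og6m']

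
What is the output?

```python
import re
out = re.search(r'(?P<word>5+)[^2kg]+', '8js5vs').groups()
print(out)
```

This matches one or more of a literal '5' (captured as 'word'); then one or more of any character except [2kg].
Unlike `match`, `search` isn't anchored — it looks for the pattern anywhere in the string.
The match spans [3:6] → '5vs'.
Captured: group 1 = '5'.

('5',)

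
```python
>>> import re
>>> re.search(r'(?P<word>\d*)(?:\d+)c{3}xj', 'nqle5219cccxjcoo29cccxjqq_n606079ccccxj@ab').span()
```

(4, 13)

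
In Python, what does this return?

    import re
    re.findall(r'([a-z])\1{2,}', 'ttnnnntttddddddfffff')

['n', 't', 'd', 'f']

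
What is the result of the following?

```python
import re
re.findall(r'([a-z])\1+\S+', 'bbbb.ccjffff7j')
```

The backreference `\1` re-matches whatever the first group consumed, character for character.
`findall` collects group 1 from the one match (1 total).

['b']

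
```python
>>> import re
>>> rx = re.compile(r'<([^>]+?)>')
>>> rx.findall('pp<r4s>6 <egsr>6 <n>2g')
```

Scanning left to right: at [2:7] match '<r4s>', group 1 = 'r4s'; at [9:15] match '<egsr>', group 1 = 'egsr'; at [17:20] match '<n>', group 1 = 'n'.
With a single group, `findall` returns only what that group captured — 3 items.

['r4s', 'egsr', 'n']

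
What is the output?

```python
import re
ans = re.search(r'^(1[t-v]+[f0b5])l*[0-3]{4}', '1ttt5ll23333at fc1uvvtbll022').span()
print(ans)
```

(0, 11)

Pattern: anchored at the start of the string; then the literal '1', then one or more of a character in [t-v], then one of [f0b5] (captured); then zero or more of the literal 'l', then exactly 4 of a character in [0-3].
`re.search` tries every starting position until one works.
The match spans [0:11] → '1ttt5ll2333'.
Captured: group 1 = '1ttt5'.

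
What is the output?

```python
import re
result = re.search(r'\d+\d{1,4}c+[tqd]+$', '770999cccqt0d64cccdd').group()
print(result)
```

64cccdd

The pattern matches one or more of a digit, then 1 to 4 of a digit, then one or more of the literal 'c'; then one or more of one of [tqd]; then anchored at the end.
Unlike `match`, `search` isn't anchored — it looks for the pattern anywhere in the string.
The match spans [13:20] → '64cccdd'.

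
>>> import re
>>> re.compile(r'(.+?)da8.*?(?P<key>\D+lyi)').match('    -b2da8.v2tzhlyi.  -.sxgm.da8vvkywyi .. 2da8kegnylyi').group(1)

'    -b2'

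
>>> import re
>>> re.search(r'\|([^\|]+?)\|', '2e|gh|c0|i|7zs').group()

'|gh|'

The match spans [2:6] → '|gh|'.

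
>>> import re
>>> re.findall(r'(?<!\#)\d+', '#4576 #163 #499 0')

A negative assertion filters positions out without eating any characters.
Since nothing is captured, `findall` lists the 4 matched substrings directly.

['576', '63', '99', '0']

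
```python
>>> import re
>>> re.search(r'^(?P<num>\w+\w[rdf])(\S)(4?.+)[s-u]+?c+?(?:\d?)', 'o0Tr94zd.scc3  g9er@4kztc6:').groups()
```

('o0Tr94zd', '.', 'scc3  g9er@4kz')

This matches anchored at the start of the string; then one or more of a word character, then a word character, then one of [rdf] (captured as 'num'); then a non-whitespace character (captured); then optionally the literal '4', then one or more of any character (captured); then one or more of a character in [s-u] (lazy), then one or more of the literal 'c' (lazy); then optionally a digit (non-capturing group).
`re.search` scans for the first position where the pattern succeeds.
The match spans [0:26] → 'o0Tr94zd.scc3  g9er@4kztc6'.
Captured: group 1 = 'o0Tr94zd', group 2 = '.', group 3 = 'scc3  g9er@4kz'.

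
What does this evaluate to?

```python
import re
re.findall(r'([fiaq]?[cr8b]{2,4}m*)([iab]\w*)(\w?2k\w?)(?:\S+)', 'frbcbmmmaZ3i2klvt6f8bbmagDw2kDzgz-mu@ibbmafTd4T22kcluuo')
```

[('frbcbmmm', 'aZ3i2klvt6f8bbmagDw', '2kD')]

Multiple groups make `findall` return tuples — one 3-tuple for the one match.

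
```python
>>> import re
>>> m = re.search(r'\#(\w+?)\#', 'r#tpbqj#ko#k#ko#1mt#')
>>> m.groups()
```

The match spans [1:8] → '#tpbqj#'.
Captured: group 1 = 'tpbqj'.

('tpbqj',)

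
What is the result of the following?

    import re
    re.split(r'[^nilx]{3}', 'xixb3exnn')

['xix', 'xnn']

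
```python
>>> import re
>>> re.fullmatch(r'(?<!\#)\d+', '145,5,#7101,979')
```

None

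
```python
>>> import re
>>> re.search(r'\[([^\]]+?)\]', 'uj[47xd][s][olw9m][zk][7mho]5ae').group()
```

The match spans [2:8] → '[47xd]'.

'[47xd]'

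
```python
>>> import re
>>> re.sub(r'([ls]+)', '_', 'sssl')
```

This matches one or more of one of [ls] (captured).
Matches: at [0:4] → 'sssl'.
Every occurrence is swapped for '_'.

'_'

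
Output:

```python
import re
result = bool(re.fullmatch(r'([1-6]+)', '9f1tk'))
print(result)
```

False

The pattern matches one or more of a character in [1-6] (captured).
`re.fullmatch` requires the pattern to consume the entire string.
Here there's no way to consume every character, so the call returns None, and `bool(None)` is False.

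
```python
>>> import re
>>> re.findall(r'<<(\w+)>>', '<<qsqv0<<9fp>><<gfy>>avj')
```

['9fp', 'gfy']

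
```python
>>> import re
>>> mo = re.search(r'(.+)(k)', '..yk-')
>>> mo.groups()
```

('..y', 'k')

Pattern: one or more of any character (captured); then a literal 'k' (captured).
`search` walks the string left to right and returns the first match it finds.
The match spans [0:4] → '..yk'.
Captured: group 1 = '..y', group 2 = 'k'.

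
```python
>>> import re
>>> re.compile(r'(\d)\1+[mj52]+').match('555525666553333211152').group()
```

`match` is anchored at position 0; if the pattern doesn't fit there, it returns None.
The match spans [0:6] → '555525'.

'555525'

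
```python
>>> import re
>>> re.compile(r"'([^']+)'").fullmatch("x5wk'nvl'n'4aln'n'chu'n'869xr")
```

`re.fullmatch` is like wrapping the pattern in `^…$` (in single-line mode).
Here the pattern can't cover the whole string, so the call returns None.

None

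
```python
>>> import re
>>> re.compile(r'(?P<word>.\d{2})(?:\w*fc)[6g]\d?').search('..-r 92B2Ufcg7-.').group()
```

This matches any character, then exactly 2 of a digit (captured as 'word'); then zero or more of a word character, then the literal 'fc' (non-capturing group); then one of [6g], then optionally a digit.
`re.search` tries every starting position until one works.
The match spans [4:14] → ' 92B2Ufcg7'.
Captured: group 1 = ' 92'.

' 92B2Ufcg7'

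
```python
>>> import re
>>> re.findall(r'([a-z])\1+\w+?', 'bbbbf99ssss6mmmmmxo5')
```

['b', 's', 'm']

After group 1 captures some text, `\1` only succeeds where that same text appears again.
One capturing group, so `findall` returns just the captured substring from each match — 3 in all.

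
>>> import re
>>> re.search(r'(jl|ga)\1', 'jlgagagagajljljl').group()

`\1` is not a pattern — it's the concrete string captured by group 1, re-applied verbatim.
The match spans [2:6] → 'gaga'.

'gaga'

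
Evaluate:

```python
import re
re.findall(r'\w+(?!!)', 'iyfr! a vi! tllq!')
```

['iyf', 'a', 'v', 'tll']

`(?!…)`/`(?<!…)` only lets a position through if the neighbouring text does NOT match; no characters are consumed.
Matches: at [0:3] → 'iyf'; at [6:7] → 'a'; at [8:9] → 'v'; at [12:15] → 'tll'.
With no groups in the pattern, `findall` gives back each whole match — 4 here.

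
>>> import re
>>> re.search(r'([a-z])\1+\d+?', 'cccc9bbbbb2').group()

'cccc9'

`\1` is not a pattern — it's the concrete string captured by group 1, re-applied verbatim.
The match spans [0:5] → 'cccc9'.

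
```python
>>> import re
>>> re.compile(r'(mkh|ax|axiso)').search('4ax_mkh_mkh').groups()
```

The match spans [1:3] → 'ax'.
Captured: group 1 = 'ax'.

('ax',)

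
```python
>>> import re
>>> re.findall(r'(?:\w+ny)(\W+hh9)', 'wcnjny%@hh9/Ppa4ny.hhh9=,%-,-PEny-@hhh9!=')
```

['%@hh9']

This matches one or more of a word character, then the literal 'ny' (non-capturing group); then one or more of a non-word character, then the literal 'hh9' (captured).
Walking the string: at [0:11] match 'wcnjny%@hh9', group 1 = '%@hh9'.
With a single group, `findall` returns only what that group captured — 1 item.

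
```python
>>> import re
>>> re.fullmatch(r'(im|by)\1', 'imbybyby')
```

None

For `fullmatch`, every character of the input must be accounted for by the pattern.
Here the string isn't matched end-to-end, so the call returns None.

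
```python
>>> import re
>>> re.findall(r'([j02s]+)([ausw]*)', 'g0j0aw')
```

This matches one or more of one of [j02s] (captured); then zero or more of one of [ausw] (captured).
Matches: at [1:6] match '0j0aw', groups = ('0j0', 'aw').
2 groups means the one result is a tuple of 2 captured strings — 1 here.

[('0j0', 'aw')]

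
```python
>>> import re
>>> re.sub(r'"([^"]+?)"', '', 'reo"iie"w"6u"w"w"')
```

Every occurrence is swapped for ''.

'reoww'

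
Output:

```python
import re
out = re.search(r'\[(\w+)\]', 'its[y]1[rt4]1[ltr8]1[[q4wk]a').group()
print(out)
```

The match spans [3:6] → '[y]'.

[y]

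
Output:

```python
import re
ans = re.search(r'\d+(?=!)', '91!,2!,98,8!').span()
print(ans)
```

(0, 2)

Because the assertion is zero-width, the text it checks is not consumed and won't appear in the result.
`re.search` tries every starting position until one works.
The match spans [0:2] → '91'.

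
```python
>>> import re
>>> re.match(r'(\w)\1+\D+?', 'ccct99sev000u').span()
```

A backreference is literal: `\1` must see the identical characters the first group matched.
With `match`, the pattern is implicitly anchored at the beginning.
The match spans [0:4] → 'ccct'.
Captured: group 1 = 'c'.

(0, 4)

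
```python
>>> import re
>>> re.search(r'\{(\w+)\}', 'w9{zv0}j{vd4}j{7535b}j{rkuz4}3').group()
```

The match spans [2:7] → '{zv0}'.

'{zv0}'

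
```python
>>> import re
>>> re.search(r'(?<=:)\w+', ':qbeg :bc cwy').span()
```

(1, 5)

Lookahead/lookbehind check context without consuming it, so the matched span excludes the asserted characters.
The match spans [1:5] → 'qbeg'.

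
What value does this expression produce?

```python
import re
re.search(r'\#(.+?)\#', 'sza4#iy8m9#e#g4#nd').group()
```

The match spans [4:11] → '#iy8m9#'.

'#iy8m9#'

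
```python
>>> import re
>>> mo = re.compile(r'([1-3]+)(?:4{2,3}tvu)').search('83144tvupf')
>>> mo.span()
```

(1, 8)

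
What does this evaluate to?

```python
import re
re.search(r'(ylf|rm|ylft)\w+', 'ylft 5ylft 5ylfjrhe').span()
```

(0, 4)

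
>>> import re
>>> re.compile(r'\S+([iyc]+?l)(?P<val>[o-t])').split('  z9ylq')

['  ', 'yl', 'q', '']

The pattern matches one or more of a non-whitespace character; then one or more of one of [iyc] (lazy), then the literal 'l' (captured); then a character in [o-t] (captured as 'val').
Matches to split on: at [2:7] → 'z9ylq'.
`re.split` interleaves the captured-group text with the surrounding fragments.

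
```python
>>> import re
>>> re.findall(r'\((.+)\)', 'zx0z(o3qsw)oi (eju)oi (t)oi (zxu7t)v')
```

['o3qsw)oi (eju)oi (t)oi (zxu7t']

`findall` collects group 1 from the one match (1 total).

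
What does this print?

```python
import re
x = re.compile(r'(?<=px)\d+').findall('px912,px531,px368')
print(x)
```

['912', '531', '368']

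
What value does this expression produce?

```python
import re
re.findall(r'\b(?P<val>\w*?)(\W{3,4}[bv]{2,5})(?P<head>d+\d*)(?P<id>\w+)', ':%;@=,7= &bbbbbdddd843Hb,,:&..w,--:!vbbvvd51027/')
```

The pattern matches a word boundary (`\b`, zero-width); then zero or more of a word character (lazy) (captured as 'val'); then 3 to 4 of a non-word character, then 2 to 5 of one of [bv] (captured); then one or more of a literal 'd', then zero or more of a digit (captured as 'head'); then one or more of a word character (captured as 'id').
Scanning left to right: at [6:24] match '7= &bbbbbdddd843Hb', groups = ('7', '= &bbbbb', 'dddd843', 'Hb').
Multiple groups make `findall` return tuples — one 4-tuple for the one match.

[('7', '= &bbbbb', 'dddd843', 'Hb')]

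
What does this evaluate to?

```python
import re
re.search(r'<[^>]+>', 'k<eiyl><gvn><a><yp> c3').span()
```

(1, 7)

`re.search` tries every starting position until one works.
The match spans [1:7] → '<eiyl>'.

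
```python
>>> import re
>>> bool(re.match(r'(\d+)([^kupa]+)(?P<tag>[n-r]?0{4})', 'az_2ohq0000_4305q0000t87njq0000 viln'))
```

False

The pattern matches one or more of a digit (captured); then one or more of any character except [kupa] (captured); then optionally a character in [n-r], then exactly 4 of a literal '0' (captured as 'tag').
`match` is anchored at position 0; if the pattern doesn't fit there, it returns None.
Here the pattern fails at index 0, so the call returns None, and `bool(None)` is False.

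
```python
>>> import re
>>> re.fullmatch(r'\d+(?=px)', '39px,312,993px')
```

None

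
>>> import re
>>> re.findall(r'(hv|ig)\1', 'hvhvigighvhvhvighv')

`\1` has to match the exact text group 1 already captured.
`findall` collects group 1 from each match (3 total).

['hv', 'ig', 'hv']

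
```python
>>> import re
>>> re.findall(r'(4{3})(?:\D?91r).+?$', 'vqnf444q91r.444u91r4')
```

['444']

Because there's exactly one group, `findall` drops the full match and keeps group 1 from the one hit.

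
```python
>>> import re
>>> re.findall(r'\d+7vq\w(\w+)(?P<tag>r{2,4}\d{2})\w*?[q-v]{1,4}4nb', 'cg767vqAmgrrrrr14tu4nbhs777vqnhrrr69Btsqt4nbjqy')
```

The pattern matches one or more of a digit, then the literal '7vq', then a word character; then one or more of a word character (captured); then 2 to 4 of a literal 'r', then exactly 2 of a digit (captured as 'tag'); then zero or more of a word character (lazy), then 1 to 4 of a character in [q-v], then the literal '4nb'.
Matches: at [2:44] match '767vqAmgrrrrr14tu4nbhs777vqnhrrr69Btsqt4nb', groups = ('mgrrrrr14tu4nbhs777vqnhr', 'rr69').
With 2 capturing groups, `findall` returns a 2-tuple per match.

[('mgrrrrr14tu4nbhs777vqnhr', 'rr69')]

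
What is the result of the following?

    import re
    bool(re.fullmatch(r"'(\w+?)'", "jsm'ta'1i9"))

`re.fullmatch` is like wrapping the pattern in `^…$` (in single-line mode).
Here the pattern can't cover the whole string, so the call returns None, and `bool(None)` is False.

False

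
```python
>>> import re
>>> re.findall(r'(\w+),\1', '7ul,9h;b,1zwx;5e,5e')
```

`\1` has to match the exact text group 1 already captured.
Matches: at [14:19] match '5e,5e', group 1 = '5e'.
Because there's exactly one group, `findall` drops the full match and keeps group 1 from the one hit.

['5e']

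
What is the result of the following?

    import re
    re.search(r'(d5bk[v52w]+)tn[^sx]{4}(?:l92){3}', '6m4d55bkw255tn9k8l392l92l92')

None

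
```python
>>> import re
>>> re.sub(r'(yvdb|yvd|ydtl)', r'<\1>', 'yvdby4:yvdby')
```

'<yvdb>y4:<yvdb>y'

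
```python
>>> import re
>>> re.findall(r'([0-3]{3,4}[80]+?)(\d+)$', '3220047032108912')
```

[('32200', '47032108912')]

Pattern: 3 to 4 of a character in [0-3], then one or more of one of [80] (lazy) (captured); then one or more of a digit (captured); then anchored at the end.
Scanning left to right: at [0:16] match '3220047032108912', groups = ('32200', '47032108912').
2 groups means the one result is a tuple of 2 captured strings — 1 here.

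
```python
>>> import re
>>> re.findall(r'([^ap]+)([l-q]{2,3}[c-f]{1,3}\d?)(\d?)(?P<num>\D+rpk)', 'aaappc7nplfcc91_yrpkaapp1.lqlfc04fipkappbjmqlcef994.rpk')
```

[('c7n', 'plfcc9', '1', '_yrpk')]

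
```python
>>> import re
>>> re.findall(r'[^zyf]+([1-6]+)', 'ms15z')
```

Pattern: one or more of any character except [zyf]; then one or more of a character in [1-6] (captured).
Scanning left to right: at [0:4] match 'ms15', group 1 = '5'.
One capturing group, so `findall` returns just the captured substring from the one match — 1 in all.

['5']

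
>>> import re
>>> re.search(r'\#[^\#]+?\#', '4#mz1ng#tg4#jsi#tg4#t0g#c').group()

`search` walks the string left to right and returns the first match it finds.
The match spans [1:8] → '#mz1ng#'.

'#mz1ng#'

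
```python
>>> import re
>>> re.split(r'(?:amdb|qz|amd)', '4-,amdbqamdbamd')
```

['4-,', 'q', '', '']

The regex engine tests alternatives in the order written; an earlier branch that matches wins even if a later one would match more.
Matches to split on: at [3:7] → 'amdb'; at [8:12] → 'amdb'; at [12:15] → 'amd'.
The string is cut at each match, leaving 4 pieces.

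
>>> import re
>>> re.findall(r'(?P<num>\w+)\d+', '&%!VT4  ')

['VT']

Pattern: one or more of a word character (captured as 'num'); then one or more of a digit.
Matches: at [3:6] match 'VT4', group 1 = 'VT'.
One capturing group, so `findall` returns just the captured substring from the one match — 1 in all.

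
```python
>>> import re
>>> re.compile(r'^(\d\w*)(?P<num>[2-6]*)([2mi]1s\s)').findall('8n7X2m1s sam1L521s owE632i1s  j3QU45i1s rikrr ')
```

[('8n7X2', '', 'm1s ')]

The pattern matches anchored at the start of the string; then a digit, then zero or more of a word character (captured); then zero or more of a character in [2-6] (captured as 'num'); then one of [2mi], then the literal '1s', then whitespace (captured).
Walking the string: at [0:9] match '8n7X2m1s ', groups = ('8n7X2', '', 'm1s ').
With 3 capturing groups, `findall` returns a 3-tuple per match.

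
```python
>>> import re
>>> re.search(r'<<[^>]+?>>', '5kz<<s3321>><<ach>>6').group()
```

'<<s3321>>'

The match spans [3:12] → '<<s3321>>'.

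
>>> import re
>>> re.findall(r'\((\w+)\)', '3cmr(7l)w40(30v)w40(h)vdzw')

Walking the string: at [4:8] match '(7l)', group 1 = '7l'; at [11:16] match '(30v)', group 1 = '30v'; at [19:22] match '(h)', group 1 = 'h'.
`findall` collects group 1 from each match (3 total).

['7l', '30v', 'h']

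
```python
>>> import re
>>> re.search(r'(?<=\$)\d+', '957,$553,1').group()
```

The lookaround is zero-width — it requires the adjacent text to match without consuming it, so the asserted text isn't part of the match.
The match spans [5:8] → '553'.

'553'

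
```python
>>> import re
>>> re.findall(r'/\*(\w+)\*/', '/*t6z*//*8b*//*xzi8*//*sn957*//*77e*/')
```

['t6z', '8b', 'xzi8', 'sn957', '77e']

Walking the string: at [0:7] match '/*t6z*/', group 1 = 't6z'; at [7:13] match '/*8b*/', group 1 = '8b'; at [13:21] match '/*xzi8*/', group 1 = 'xzi8'; at [21:30] match '/*sn957*/', group 1 = 'sn957'; at [30:37] match '/*77e*/', group 1 = '77e'.
One capturing group, so `findall` returns just the captured substring from each match — 5 in all.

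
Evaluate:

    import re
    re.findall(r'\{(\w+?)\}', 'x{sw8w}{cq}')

Walking the string: at [1:7] match '{sw8w}', group 1 = 'sw8w'; at [7:11] match '{cq}', group 1 = 'cq'.
With a single group, `findall` returns only what that group captured — 2 items.

['sw8w', 'cq']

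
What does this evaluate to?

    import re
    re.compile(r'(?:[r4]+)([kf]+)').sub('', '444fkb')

`sub` substitutes '' at each match site.

'b'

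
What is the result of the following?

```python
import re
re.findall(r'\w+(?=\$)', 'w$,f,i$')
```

['w', 'i']

The `(?=…)`/`(?<=…)` assertion just peeks at neighbouring text; it doesn't advance the match position.
Matches: at [0:1] → 'w'; at [5:6] → 'i'.
No capturing groups, so `findall` returns the 2 full match strings.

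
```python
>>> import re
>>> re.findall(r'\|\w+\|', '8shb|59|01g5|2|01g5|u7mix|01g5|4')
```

`findall` yields the raw match text (3 of them) because the pattern has no groups.

['|59|', '|2|', '|u7mix|']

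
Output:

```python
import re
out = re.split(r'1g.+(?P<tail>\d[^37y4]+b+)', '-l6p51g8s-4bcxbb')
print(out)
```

['-l6p5', '4bcxbb', '']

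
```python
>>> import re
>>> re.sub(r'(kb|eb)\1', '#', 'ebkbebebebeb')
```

A backreference is literal: `\1` must see the identical characters the first group matched.
Matches: at [4:8] → 'ebeb'; at [8:12] → 'ebeb'.
`sub` substitutes '#' at each match site.

'ebkb##'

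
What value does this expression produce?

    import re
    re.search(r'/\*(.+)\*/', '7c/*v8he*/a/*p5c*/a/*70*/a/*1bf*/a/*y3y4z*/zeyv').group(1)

'v8he*/a/*p5c*/a/*70*/a/*1bf*/a/*y3y4z'

The match spans [2:43] → '/*v8he*/a/*p5c*/a/*70*/a/*1bf*/a/*y3y4z*/'.
Captured: group 1 = 'v8he*/a/*p5c*/a/*70*/a/*1bf*/a/*y3y4z'.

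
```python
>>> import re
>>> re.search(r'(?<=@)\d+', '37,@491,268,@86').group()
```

The `(?=…)`/`(?<=…)` assertion just peeks at neighbouring text; it doesn't advance the match position.
`search` walks the string left to right and returns the first match it finds.
The match spans [4:7] → '491'.

'491'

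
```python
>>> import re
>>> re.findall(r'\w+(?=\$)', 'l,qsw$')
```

Because the assertion is zero-width, the text it checks is not consumed and won't appear in the result.
Matches: at [2:5] → 'qsw'.
`findall` yields the raw match text (1 of them) because the pattern has no groups.

['qsw']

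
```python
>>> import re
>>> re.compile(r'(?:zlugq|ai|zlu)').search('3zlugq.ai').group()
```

The regex engine tests alternatives in the order written; an earlier branch that matches wins even if a later one would match more.
`re.search` scans for the first position where the pattern succeeds.
The match spans [1:6] → 'zlugq'.

'zlugq'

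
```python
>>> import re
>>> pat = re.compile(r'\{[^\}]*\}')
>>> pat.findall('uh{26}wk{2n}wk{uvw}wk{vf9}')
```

Matches: at [2:6] → '{26}'; at [8:12] → '{2n}'; at [14:19] → '{uvw}'; at [21:26] → '{vf9}'.
Since nothing is captured, `findall` lists the 4 matched substrings directly.

['{26}', '{2n}', '{uvw}', '{vf9}']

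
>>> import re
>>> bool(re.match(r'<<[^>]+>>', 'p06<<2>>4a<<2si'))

With `match`, the pattern is implicitly anchored at the beginning.
Here position 0 doesn't satisfy it, so the call returns None, and `bool(None)` is False.

False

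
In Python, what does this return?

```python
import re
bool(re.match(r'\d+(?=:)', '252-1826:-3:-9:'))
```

False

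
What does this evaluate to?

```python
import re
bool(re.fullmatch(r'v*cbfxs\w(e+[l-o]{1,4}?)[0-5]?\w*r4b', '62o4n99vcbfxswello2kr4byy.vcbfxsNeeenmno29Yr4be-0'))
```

The pattern matches zero or more of the literal 'v', then the literal 'cb'; then the literal 'fxs', then a word character; then one or more of the literal 'e', then 1 to 4 of a character in [l-o] (lazy) (captured); then optionally a character in [0-5], then zero or more of a word character, then the literal 'r4b'.
`re.fullmatch` requires the pattern to consume the entire string.
Here the pattern can't cover the whole string, so the call returns None, and `bool(None)` is False.

False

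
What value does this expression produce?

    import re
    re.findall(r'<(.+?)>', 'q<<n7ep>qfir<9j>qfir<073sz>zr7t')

['<n7ep', '9j', '073sz']

Because there's exactly one group, `findall` drops the full match and keeps group 1 from each hit.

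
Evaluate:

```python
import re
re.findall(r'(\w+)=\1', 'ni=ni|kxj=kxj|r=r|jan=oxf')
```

['ni', 'kxj', 'r']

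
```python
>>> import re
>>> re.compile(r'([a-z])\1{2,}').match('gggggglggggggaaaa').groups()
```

('g',)

The match spans [0:6] → 'gggggg'.
Captured: group 1 = 'g'.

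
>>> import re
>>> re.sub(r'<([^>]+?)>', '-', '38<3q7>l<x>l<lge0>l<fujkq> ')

'38-l-l-l- '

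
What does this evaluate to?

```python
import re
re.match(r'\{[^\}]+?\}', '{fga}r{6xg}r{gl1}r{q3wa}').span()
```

(0, 5)

With `match`, the pattern is implicitly anchored at the beginning.
The match spans [0:5] → '{fga}'.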